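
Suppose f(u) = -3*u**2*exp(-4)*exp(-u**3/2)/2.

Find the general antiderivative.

f matches the chain-rule pattern g'(h)*h' with inner function h(u) = -u**3/2 - 4; substituting w = h(u) collapses the integral.
Check: d/du[exp(-u**3/2 - 4)] = -3*u**2*exp(-4)*exp(-u**3/2)/2 = f(u).

F(u) = exp(-u**3/2 - 4) + C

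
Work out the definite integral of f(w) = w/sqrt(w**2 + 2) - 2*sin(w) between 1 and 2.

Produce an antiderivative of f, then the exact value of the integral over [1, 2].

The integrand splits into summands that can be handled one at a time.
F(w) = sqrt(w**2 + 2) + 2*cos(w) is an antiderivative of f.
Check: d/dw[sqrt(w**2 + 2) + 2*cos(w)] = (w - 2*sqrt(w**2 + 2)*sin(w))/sqrt(w**2 + 2), which equals f(w).
F(2) = 2*cos(2) + sqrt(6); F(1) = 2*cos(1) + sqrt(3).
Integral = F(2) - F(1) = -sqrt(3) - 2*cos(1) + 2*cos(2) + sqrt(6).

Antiderivative: F(w) = sqrt(w**2 + 2) + 2*cos(w); value = -sqrt(3) - 2*cos(1) + 2*cos(2) + sqrt(6)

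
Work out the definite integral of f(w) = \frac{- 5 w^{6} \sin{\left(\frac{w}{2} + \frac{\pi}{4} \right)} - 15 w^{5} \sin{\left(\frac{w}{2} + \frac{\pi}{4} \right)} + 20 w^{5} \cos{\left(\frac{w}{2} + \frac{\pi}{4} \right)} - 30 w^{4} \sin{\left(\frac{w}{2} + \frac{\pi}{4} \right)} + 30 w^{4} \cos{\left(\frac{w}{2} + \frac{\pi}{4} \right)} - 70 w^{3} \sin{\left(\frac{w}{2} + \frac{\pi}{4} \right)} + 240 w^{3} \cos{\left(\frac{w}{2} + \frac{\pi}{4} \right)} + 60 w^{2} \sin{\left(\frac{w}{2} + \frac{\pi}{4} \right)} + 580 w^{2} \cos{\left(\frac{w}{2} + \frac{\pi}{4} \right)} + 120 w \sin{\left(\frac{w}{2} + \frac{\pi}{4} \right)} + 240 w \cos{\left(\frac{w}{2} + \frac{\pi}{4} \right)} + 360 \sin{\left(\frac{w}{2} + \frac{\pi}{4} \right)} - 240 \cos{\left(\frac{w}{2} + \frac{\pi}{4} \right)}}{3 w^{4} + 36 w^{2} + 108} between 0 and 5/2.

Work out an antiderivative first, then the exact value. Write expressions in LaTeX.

Recover f(w) by differentiating a candidate F(w); any mismatch rules it out.
F(w) = \frac{10 w^{4} \cos{\left(\frac{w}{2} + \frac{\pi}{4} \right)} + 30 w^{3} \cos{\left(\frac{w}{2} + \frac{\pi}{4} \right)} - 40 w \cos{\left(\frac{w}{2} + \frac{\pi}{4} \right)} - 120 \cos{\left(\frac{w}{2} + \frac{\pi}{4} \right)}}{3 w^{2} + 18} is an antiderivative of f.
Check: d/dw[\frac{10 w^{4} \cos{\left(\frac{w}{2} + \frac{\pi}{4} \right)} + 30 w^{3} \cos{\left(\frac{w}{2} + \frac{\pi}{4} \right)} - 40 w \cos{\left(\frac{w}{2} + \frac{\pi}{4} \right)} - 120 \cos{\left(\frac{w}{2} + \frac{\pi}{4} \right)}}{3 w^{2} + 18}] = \frac{- 5 w^{6} \sin{\left(\frac{w}{2} + \frac{\pi}{4} \right)} - 15 w^{5} \sin{\left(\frac{w}{2} + \frac{\pi}{4} \right)} + 20 w^{5} \cos{\left(\frac{w}{2} + \frac{\pi}{4} \right)} - 30 w^{4} \sin{\left(\frac{w}{2} + \frac{\pi}{4} \right)} + 30 w^{4} \cos{\left(\frac{w}{2} + \frac{\pi}{4} \right)} - 70 w^{3} \sin{\left(\frac{w}{2} + \frac{\pi}{4} \right)} + 240 w^{3} \cos{\left(\frac{w}{2} + \frac{\pi}{4} \right)} + 60 w^{2} \sin{\left(\frac{w}{2} + \frac{\pi}{4} \right)} + 580 w^{2} \cos{\left(\frac{w}{2} + \frac{\pi}{4} \right)} + 120 w \sin{\left(\frac{w}{2} + \frac{\pi}{4} \right)} + 240 w \cos{\left(\frac{w}{2} + \frac{\pi}{4} \right)} + 360 \sin{\left(\frac{w}{2} + \frac{\pi}{4} \right)} - 240 \cos{\left(\frac{w}{2} + \frac{\pi}{4} \right)}}{3 w^{4} + 36 w^{2} + 108} = f(w).
F(5/2) = \frac{1705 \cos{\left(\frac{\pi}{4} + \frac{5}{4} \right)}}{98}; F(0) = - \frac{10 \sqrt{2}}{3}.
Integral = F(5/2) - F(0) = \frac{1705 \cos{\left(\frac{\pi}{4} + \frac{5}{4} \right)}}{98} + \frac{10 \sqrt{2}}{3}.

Antiderivative: F(w) = \frac{10 w^{4} \cos{\left(\frac{w}{2} + \frac{\pi}{4} \right)} + 30 w^{3} \cos{\left(\frac{w}{2} + \frac{\pi}{4} \right)} - 40 w \cos{\left(\frac{w}{2} + \frac{\pi}{4} \right)} - 120 \cos{\left(\frac{w}{2} + \frac{\pi}{4} \right)}}{3 w^{2} + 18}; value = \frac{1705 \cos{\left(\frac{\pi}{4} + \frac{5}{4} \right)}}{98} + \frac{10 \sqrt{2}}{3}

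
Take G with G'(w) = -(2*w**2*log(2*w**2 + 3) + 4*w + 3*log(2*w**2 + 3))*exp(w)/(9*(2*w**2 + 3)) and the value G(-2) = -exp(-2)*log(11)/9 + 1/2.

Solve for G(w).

Recognize the product-rule pattern: G'(w) = u'v + uv' with u = -exp(w)/9, v = log(2*w**2 + 3), so integration by parts undoes it.
A general antiderivative is -exp(w)*log(2*w**2 + 3)/9 + C.
The condition gives C = -exp(-2)*log(11)/9 + 1/2 - (-exp(-2)*log(11)/9) = 1/2.
So G(w) = (-2*exp(w)*log(2*w**2 + 3) + 9)/18.
Check: d/dw[(-2*exp(w)*log(2*w**2 + 3) + 9)/18] = (-2*w**2*exp(w)*log(2*w**2 + 3) - 4*w*exp(w) - 3*exp(w)*log(2*w**2 + 3))/(18*w**2 + 27), which equals G'(w).

G(w) = (-2*exp(w)*log(2*w**2 + 3) + 9)/18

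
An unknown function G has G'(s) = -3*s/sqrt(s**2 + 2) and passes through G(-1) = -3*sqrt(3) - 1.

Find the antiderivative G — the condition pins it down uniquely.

G'(s) matches the chain-rule pattern g'(h)*h' with inner function h(s) = s**2 + 2; substituting u = h(s) collapses the integral.
A general antiderivative is -3*sqrt(s**2 + 2) + C.
The condition gives C = -3*sqrt(3) - 1 - (-3*sqrt(3)) = -1.
So G(s) = -3*sqrt(s**2 + 2) - 1.
Check: d/ds[-3*sqrt(s**2 + 2) - 1] = -3*s/sqrt(s**2 + 2) = G'(s).

G(s) = -3*sqrt(s**2 + 2) - 1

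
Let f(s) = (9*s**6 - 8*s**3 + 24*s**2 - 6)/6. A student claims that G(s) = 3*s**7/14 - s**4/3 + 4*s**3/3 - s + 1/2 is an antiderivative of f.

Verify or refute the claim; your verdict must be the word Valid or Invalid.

Valid - the claim checks out under differentiation.

d/ds[G] = 3*s**6/2 - 4*s**3/3 + 4*s**2 - 1
This equals f(s) exactly, so the claim holds.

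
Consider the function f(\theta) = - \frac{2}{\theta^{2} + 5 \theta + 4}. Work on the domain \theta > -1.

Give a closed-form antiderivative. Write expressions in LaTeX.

Factor the denominator (\left(\theta + 1\right) \left(\theta + 4\right)) and decompose: f = \frac{2}{3 \left(\theta + 4\right)} - \frac{2}{3 \left(\theta + 1\right)}; each piece integrates to a log, atan, or power term.
Check: d/d\theta[- \frac{2 \left(\log{\left(\theta + 1 \right)} - \log{\left(\theta + 4 \right)}\right)}{3}] = - \frac{2}{\theta^{2} + 5 \theta + 4} = f(\theta).

An antiderivative is F(\theta) = - \frac{2 \left(\log{\left(\theta + 1 \right)} - \log{\left(\theta + 4 \right)}\right)}{3}.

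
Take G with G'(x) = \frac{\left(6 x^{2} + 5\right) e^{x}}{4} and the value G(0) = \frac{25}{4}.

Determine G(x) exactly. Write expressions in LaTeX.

G(x) = \frac{\left(6 x^{2} - 12 x + 17\right) e^{x} + 8}{4}

Recognize the product-rule pattern: G'(x) = u'v + uv' with u = \frac{3 x^{2}}{2} - 3 x + \frac{17}{4}, v = e^{x}, so integration by parts undoes it.
A general antiderivative is \frac{\left(6 x^{2} - 12 x + 17\right) e^{x}}{4} + C.
The condition gives C = \frac{25}{4} - (\frac{17}{4}) = 2.
So G(x) = \frac{\left(6 x^{2} - 12 x + 17\right) e^{x} + 8}{4}.
Check: d/dx[\frac{\left(6 x^{2} - 12 x + 17\right) e^{x} + 8}{4}] = \frac{3 x^{2} e^{x}}{2} + \frac{5 e^{x}}{4}, which equals G'(x).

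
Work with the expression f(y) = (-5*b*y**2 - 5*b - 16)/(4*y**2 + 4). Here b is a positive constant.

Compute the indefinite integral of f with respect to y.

F(y) = -(5*b*y + 16*atan(y))/4 + C

Check any antiderivative F(y) by computing F'(y) and comparing it with f(y).
Check: d/dy[-(5*b*y + 16*atan(y))/4] = (-5*b*y**2 - 5*b - 16)/(4*y**2 + 4) = f(y).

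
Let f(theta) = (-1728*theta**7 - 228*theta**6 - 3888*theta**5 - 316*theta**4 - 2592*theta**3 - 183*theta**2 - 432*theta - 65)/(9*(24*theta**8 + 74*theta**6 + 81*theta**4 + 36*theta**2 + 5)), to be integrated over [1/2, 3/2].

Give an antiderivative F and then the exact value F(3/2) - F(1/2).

An antiderivative F(theta) passes only if d/dtheta[F] lands on f(theta) exactly.
F(theta) = (5*theta - 36*(theta**2 + 1)*log(2*theta**2 + 5/3) - 9*(theta**2 + 1)*atan(2*theta))/(9*(theta**2 + 1)) is an antiderivative of f.
Check: d/dtheta[(5*theta - 36*(theta**2 + 1)*log(2*theta**2 + 5/3) - 9*(theta**2 + 1)*atan(2*theta))/(9*(theta**2 + 1))] = (-1728*theta**7 - 228*theta**6 - 3888*theta**5 - 316*theta**4 - 2592*theta**3 - 183*theta**2 - 432*theta - 65)/(216*theta**8 + 666*theta**6 + 729*theta**4 + 324*theta**2 + 45), which equals f(theta).
F(3/2) = -4*log(37/6) - atan(3) + 10/39; F(1/2) = -4*log(13/6) - pi/4 + 2/9.
Integral = F(3/2) - F(1/2) = -4*log(37/6) - atan(3) + 4/117 + pi/4 + 4*log(13/6).

Antiderivative: F(theta) = (5*theta - 36*(theta**2 + 1)*log(2*theta**2 + 5/3) - 9*(theta**2 + 1)*atan(2*theta))/(9*(theta**2 + 1)); value = -4*log(37/6) - atan(3) + 4/117 + pi/4 + 4*log(13/6)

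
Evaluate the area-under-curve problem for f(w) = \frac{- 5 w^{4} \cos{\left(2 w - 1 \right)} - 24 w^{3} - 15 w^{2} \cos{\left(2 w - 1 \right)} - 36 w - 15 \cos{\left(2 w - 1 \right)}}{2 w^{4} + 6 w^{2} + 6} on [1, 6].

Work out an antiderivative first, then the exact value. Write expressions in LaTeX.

Whatever form F(w) takes, F'(w) = f(w) is non-negotiable.
F(w) = \frac{- 12 \log{\left(\frac{2 w^{4}}{3} + 2 w^{2} + 2 \right)} - 5 \sin{\left(2 w - 1 \right)}}{4} is an antiderivative of f.
Check: d/dw[\frac{- 12 \log{\left(\frac{2 w^{4}}{3} + 2 w^{2} + 2 \right)} - 5 \sin{\left(2 w - 1 \right)}}{4}] = \frac{- 5 w^{4} \cos{\left(2 w - 1 \right)} - 24 w^{3} - 15 w^{2} \cos{\left(2 w - 1 \right)} - 36 w - 15 \cos{\left(2 w - 1 \right)}}{2 w^{4} + 6 w^{2} + 6} = f(w).
F(6) = - 3 \log{\left(938 \right)} - \frac{5 \sin{\left(11 \right)}}{4}; F(1) = - 3 \log{\left(\frac{14}{3} \right)} - \frac{5 \sin{\left(1 \right)}}{4}.
Integral = F(6) - F(1) = - 3 \log{\left(938 \right)} + \frac{5 \sin{\left(1 \right)}}{4} - \frac{5 \sin{\left(11 \right)}}{4} + 3 \log{\left(\frac{14}{3} \right)}.

Antiderivative: F(w) = \frac{- 12 \log{\left(\frac{2 w^{4}}{3} + 2 w^{2} + 2 \right)} - 5 \sin{\left(2 w - 1 \right)}}{4}; value = - 3 \log{\left(938 \right)} + \frac{5 \sin{\left(1 \right)}}{4} - \frac{5 \sin{\left(11 \right)}}{4} + 3 \log{\left(\frac{14}{3} \right)}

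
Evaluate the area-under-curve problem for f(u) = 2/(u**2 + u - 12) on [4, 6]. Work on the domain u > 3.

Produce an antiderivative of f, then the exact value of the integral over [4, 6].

Antiderivative: F(u) = 2*log(u - 3)/7 - 2*log(u + 4)/7; value = -2*log(10)/7 + 2*log(3)/7 + 2*log(8)/7

Factor the denominator ((u - 3)*(u + 4)) and decompose: f = -2/(7*(u + 4)) + 2/(7*(u - 3)); each piece integrates to a log, atan, or power term.
F(u) = 2*log(u - 3)/7 - 2*log(u + 4)/7 is an antiderivative of f.
Check: d/du[2*log(u - 3)/7 - 2*log(u + 4)/7] = 2/(u**2 + u - 12) = f(u).
F(6) = -2*log(10)/7 + 2*log(3)/7; F(4) = -2*log(8)/7.
Integral = F(6) - F(4) = -2*log(10)/7 + 2*log(3)/7 + 2*log(8)/7.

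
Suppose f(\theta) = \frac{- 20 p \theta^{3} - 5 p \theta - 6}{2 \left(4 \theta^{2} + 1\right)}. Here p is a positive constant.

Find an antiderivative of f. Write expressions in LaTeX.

Differentiate the proposed F(\theta) back; it has to land on f(\theta) exactly.
Check: d/d\theta[\frac{- 5 p \theta^{2} - 6 \operatorname{atan}{\left(2 \theta \right)}}{4}] = \frac{- 20 p \theta^{3} - 5 p \theta - 6}{8 \theta^{2} + 2}, which equals f(\theta).

An antiderivative is F(\theta) = \frac{- 5 p \theta^{2} - 6 \operatorname{atan}{\left(2 \theta \right)}}{4}.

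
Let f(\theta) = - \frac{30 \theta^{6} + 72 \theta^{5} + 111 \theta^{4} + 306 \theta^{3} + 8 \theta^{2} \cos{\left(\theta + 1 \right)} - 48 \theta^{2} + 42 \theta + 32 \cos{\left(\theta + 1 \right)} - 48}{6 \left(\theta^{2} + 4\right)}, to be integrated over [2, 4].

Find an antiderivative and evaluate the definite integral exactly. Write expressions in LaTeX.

Antiderivative: F(\theta) = \frac{- 6 \theta^{5} - 18 \theta^{4} + 3 \theta^{3} - 9 \theta^{2} + 12 \theta + 15 \log{\left(\theta^{2} + 4 \right)} - 8 \sin{\left(\theta + 1 \right)} + 6}{6}; value = -1698 - \frac{5 \log{\left(8 \right)}}{2} + \frac{4 \sin{\left(3 \right)}}{3} - \frac{4 \sin{\left(5 \right)}}{3} + \frac{5 \log{\left(20 \right)}}{2}

Check any antiderivative F(\theta) by computing F'(\theta) and comparing it with f(\theta).
F(\theta) = \frac{- 6 \theta^{5} - 18 \theta^{4} + 3 \theta^{3} - 9 \theta^{2} + 12 \theta + 15 \log{\left(\theta^{2} + 4 \right)} - 8 \sin{\left(\theta + 1 \right)} + 6}{6} is an antiderivative of f.
Check: d/d\theta[\frac{- 6 \theta^{5} - 18 \theta^{4} + 3 \theta^{3} - 9 \theta^{2} + 12 \theta + 15 \log{\left(\theta^{2} + 4 \right)} - 8 \sin{\left(\theta + 1 \right)} + 6}{6}] = \frac{- 30 \theta^{6} - 72 \theta^{5} - 111 \theta^{4} - 306 \theta^{3} - 8 \theta^{2} \cos{\left(\theta + 1 \right)} + 48 \theta^{2} - 42 \theta - 32 \cos{\left(\theta + 1 \right)} + 48}{6 \theta^{2} + 24}, which equals f(\theta).
F(4) = -1775 - \frac{4 \sin{\left(5 \right)}}{3} + \frac{5 \log{\left(20 \right)}}{2}; F(2) = -77 - \frac{4 \sin{\left(3 \right)}}{3} + \frac{5 \log{\left(8 \right)}}{2}.
Integral = F(4) - F(2) = -1698 - \frac{5 \log{\left(8 \right)}}{2} + \frac{4 \sin{\left(3 \right)}}{3} - \frac{4 \sin{\left(5 \right)}}{3} + \frac{5 \log{\left(20 \right)}}{2}.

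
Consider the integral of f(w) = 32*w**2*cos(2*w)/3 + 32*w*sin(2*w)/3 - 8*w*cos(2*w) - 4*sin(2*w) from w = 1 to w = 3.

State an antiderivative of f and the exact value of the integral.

Recognize the product-rule pattern: f = u'v + uv' with u = 16*w**2/3 - 4*w, v = sin(2*w), so integration by parts undoes it.
F(w) = 4*w*(4*w - 3)*sin(2*w)/3 is an antiderivative of f.
Check: d/dw[4*w*(4*w - 3)*sin(2*w)/3] = 32*w**2*cos(2*w)/3 + 32*w*sin(2*w)/3 - 8*w*cos(2*w) - 4*sin(2*w) = f(w).
F(3) = 36*sin(6); F(1) = 4*sin(2)/3.
Integral = F(3) - F(1) = 36*sin(6) - 4*sin(2)/3.

Antiderivative: F(w) = 4*w*(4*w - 3)*sin(2*w)/3; value = 36*sin(6) - 4*sin(2)/3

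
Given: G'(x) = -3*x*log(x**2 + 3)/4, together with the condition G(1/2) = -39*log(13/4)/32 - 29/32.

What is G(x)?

G(x) = -3*x**2*log(x**2 + 3)/8 + 3*x**2/8 - 9*log(x**2 + 3)/8 - 1

Differentiate the proposed G(x) back; it has to land on the given G'(x).
A general antiderivative is -3*x**2*log(x**2 + 3)/8 + 3*x**2/8 - 9*log(x**2 + 3)/8 + C.
The condition gives C = -39*log(13/4)/32 - 29/32 - (3/32 - 39*log(13/4)/32) = -1.
So G(x) = -3*x**2*log(x**2 + 3)/8 + 3*x**2/8 - 9*log(x**2 + 3)/8 - 1.
Check: d/dx[-3*x**2*log(x**2 + 3)/8 + 3*x**2/8 - 9*log(x**2 + 3)/8 - 1] = -3*x*log(x**2 + 3)/4 = G'(x).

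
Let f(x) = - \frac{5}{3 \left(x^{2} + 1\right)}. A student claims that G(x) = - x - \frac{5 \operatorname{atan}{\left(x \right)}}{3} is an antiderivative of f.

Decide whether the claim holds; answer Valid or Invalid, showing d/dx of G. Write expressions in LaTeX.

d/dx[G] = \frac{- 3 x^{2} - 8}{3 x^{2} + 3}
d/dx[G] - f(x) = -1 != 0.

Invalid: d/dx[G] - f = -1, which is not 0.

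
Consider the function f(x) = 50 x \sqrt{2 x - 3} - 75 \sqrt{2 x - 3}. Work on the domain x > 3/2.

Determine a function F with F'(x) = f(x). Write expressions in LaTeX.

An antiderivative is F(x) = 5 \left(2 x - 3\right)^{\frac{5}{2}}.

The integrand splits into summands that can be handled one at a time.
Check: d/dx[5 \left(2 x - 3\right)^{\frac{5}{2}}] = 50 x \sqrt{2 x - 3} - 75 \sqrt{2 x - 3} = f(x).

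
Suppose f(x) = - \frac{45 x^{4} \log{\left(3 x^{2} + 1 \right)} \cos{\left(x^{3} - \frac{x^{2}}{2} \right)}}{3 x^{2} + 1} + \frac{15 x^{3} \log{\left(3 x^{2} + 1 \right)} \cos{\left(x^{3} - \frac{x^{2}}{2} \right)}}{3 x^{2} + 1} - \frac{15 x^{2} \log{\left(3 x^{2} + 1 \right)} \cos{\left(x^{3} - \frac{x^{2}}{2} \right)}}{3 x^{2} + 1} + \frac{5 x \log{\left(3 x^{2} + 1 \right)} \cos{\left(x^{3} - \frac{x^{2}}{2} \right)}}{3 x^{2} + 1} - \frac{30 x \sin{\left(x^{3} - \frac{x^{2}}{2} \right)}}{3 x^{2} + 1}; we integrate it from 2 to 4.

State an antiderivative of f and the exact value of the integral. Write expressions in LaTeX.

f has the shape u'v + uv' for u = - 5 \log{\left(3 x^{2} + 1 \right)} and v = \sin{\left(x^{3} - \frac{x^{2}}{2} \right)} — it is the derivative of the product u*v.
F(x) = - 5 \log{\left(3 x^{2} + 1 \right)} \sin{\left(x^{3} - \frac{x^{2}}{2} \right)} is an antiderivative of f.
Check: d/dx[- 5 \log{\left(3 x^{2} + 1 \right)} \sin{\left(x^{3} - \frac{x^{2}}{2} \right)}] = \frac{- 45 x^{4} \log{\left(3 x^{2} + 1 \right)} \cos{\left(x^{3} - \frac{x^{2}}{2} \right)} + 15 x^{3} \log{\left(3 x^{2} + 1 \right)} \cos{\left(x^{3} - \frac{x^{2}}{2} \right)} - 15 x^{2} \log{\left(3 x^{2} + 1 \right)} \cos{\left(x^{3} - \frac{x^{2}}{2} \right)} + 5 x \log{\left(3 x^{2} + 1 \right)} \cos{\left(x^{3} - \frac{x^{2}}{2} \right)} - 30 x \sin{\left(x^{3} - \frac{x^{2}}{2} \right)}}{3 x^{2} + 1}, which equals f(x).
F(4) = - 5 \log{\left(49 \right)} \sin{\left(56 \right)}; F(2) = - 5 \log{\left(13 \right)} \sin{\left(6 \right)}.
Integral = F(4) - F(2) = 5 \log{\left(13 \right)} \sin{\left(6 \right)} - 5 \log{\left(49 \right)} \sin{\left(56 \right)}.

Antiderivative: F(x) = - 5 \log{\left(3 x^{2} + 1 \right)} \sin{\left(x^{3} - \frac{x^{2}}{2} \right)}; value = 5 \log{\left(13 \right)} \sin{\left(6 \right)} - 5 \log{\left(49 \right)} \sin{\left(56 \right)}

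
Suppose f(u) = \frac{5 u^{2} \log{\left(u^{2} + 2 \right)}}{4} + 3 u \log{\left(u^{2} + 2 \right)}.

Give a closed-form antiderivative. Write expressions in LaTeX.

An antiderivative is F(u) = \frac{15 u^{3} \log{\left(u^{2} + 2 \right)} - 10 u^{3} + 54 u^{2} \log{\left(u^{2} + 2 \right)} - 54 u^{2} + 60 u + 108 \log{\left(u^{2} + 2 \right)} - 60 \sqrt{2} \operatorname{atan}{\left(\frac{\sqrt{2} u}{2} \right)}}{36}.

The integrand splits into summands that can be handled one at a time.
Check: d/du[\frac{15 u^{3} \log{\left(u^{2} + 2 \right)} - 10 u^{3} + 54 u^{2} \log{\left(u^{2} + 2 \right)} - 54 u^{2} + 60 u + 108 \log{\left(u^{2} + 2 \right)} - 60 \sqrt{2} \operatorname{atan}{\left(\frac{\sqrt{2} u}{2} \right)}}{36}] = \frac{5 u^{2} \log{\left(u^{2} + 2 \right)}}{4} + 3 u \log{\left(u^{2} + 2 \right)} = f(u).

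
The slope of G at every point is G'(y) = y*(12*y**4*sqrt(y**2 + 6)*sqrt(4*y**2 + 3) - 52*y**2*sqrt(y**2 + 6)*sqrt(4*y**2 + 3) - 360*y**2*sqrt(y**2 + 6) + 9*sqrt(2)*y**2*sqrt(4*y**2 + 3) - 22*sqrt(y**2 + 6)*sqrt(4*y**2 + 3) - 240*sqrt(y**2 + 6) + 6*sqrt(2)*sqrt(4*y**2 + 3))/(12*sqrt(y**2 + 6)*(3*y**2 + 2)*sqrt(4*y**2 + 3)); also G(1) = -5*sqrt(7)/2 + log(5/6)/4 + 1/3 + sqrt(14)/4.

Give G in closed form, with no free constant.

G(y) = (y**4 - 10*y**2 + 3*sqrt(2)*sqrt(y**2 + 6) - 30*sqrt(4*y**2 + 3) + 3*log(y**2/2 + 1/3) + 13)/12

A candidate passes only if d/dy[G] lands on the given G'(y) exactly.
A general antiderivative is 3*(y**2/3 - 5/3)**2/4 + sqrt(y**2/2 + 3)/2 - 5*sqrt(4*y**2 + 3)/2 + log(y**2/2 + 1/3)/4 + C.
The condition gives C = -5*sqrt(7)/2 + log(5/6)/4 + 1/3 + sqrt(14)/4 - (-5*sqrt(7)/2 + log(5/6)/4 + sqrt(14)/4 + 4/3) = -1.
So G(y) = (y**4 - 10*y**2 + 3*sqrt(2)*sqrt(y**2 + 6) - 30*sqrt(4*y**2 + 3) + 3*log(y**2/2 + 1/3) + 13)/12.
Check: d/dy[(y**4 - 10*y**2 + 3*sqrt(2)*sqrt(y**2 + 6) - 30*sqrt(4*y**2 + 3) + 3*log(y**2/2 + 1/3) + 13)/12] = (12*y**5*sqrt(y**2 + 6)*sqrt(4*y**2 + 3) - 52*y**3*sqrt(y**2 + 6)*sqrt(4*y**2 + 3) - 360*y**3*sqrt(y**2 + 6) + 9*sqrt(2)*y**3*sqrt(4*y**2 + 3) - 22*y*sqrt(y**2 + 6)*sqrt(4*y**2 + 3) - 240*y*sqrt(y**2 + 6) + 6*sqrt(2)*y*sqrt(4*y**2 + 3))/(36*y**2*sqrt(y**2 + 6)*sqrt(4*y**2 + 3) + 24*sqrt(y**2 + 6)*sqrt(4*y**2 + 3)), which equals G'(y).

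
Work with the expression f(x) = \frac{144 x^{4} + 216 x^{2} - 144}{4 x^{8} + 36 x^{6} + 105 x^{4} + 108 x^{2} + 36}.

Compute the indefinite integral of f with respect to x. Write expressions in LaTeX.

F(x) = - \frac{24 x}{2 x^{4} + 9 x^{2} + 6} + C

f has the shape u'v + uv' for u = - 4 x and v = \frac{1}{\frac{x^{4}}{3} + \frac{3 x^{2}}{2} + 1} — it is the derivative of the product u*v.
Check: d/dx[- \frac{24 x}{2 x^{4} + 9 x^{2} + 6}] = \frac{144 x^{4} + 216 x^{2} - 144}{4 x^{8} + 36 x^{6} + 105 x^{4} + 108 x^{2} + 36} = f(x).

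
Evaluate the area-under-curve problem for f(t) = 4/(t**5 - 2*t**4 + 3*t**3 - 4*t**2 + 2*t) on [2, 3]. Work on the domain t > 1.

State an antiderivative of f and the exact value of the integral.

Antiderivative: F(t) = (18*(t - 1)*log(t) - 20*(t - 1)*log(t - 1) + (t - 1)*log(t**2 + 2) + 4*sqrt(2)*(t - 1)*atan(sqrt(2)*t/2) - 12)/(9*(t - 1)); value = -38*log(2)/9 - 4*sqrt(2)*atan(sqrt(2))/9 - log(6)/9 + log(11)/9 + 2/3 + 4*sqrt(2)*atan(3*sqrt(2)/2)/9 + 2*log(3)

The denominator factors as t*(t - 1)**2*(t**2 + 2); partial fractions split f into directly integrable pieces: 2*(t + 4)/(9*(t**2 + 2)) - 20/(9*(t - 1)) + 4/(3*(t - 1)**2) + 2/t.
F(t) = (18*(t - 1)*log(t) - 20*(t - 1)*log(t - 1) + (t - 1)*log(t**2 + 2) + 4*sqrt(2)*(t - 1)*atan(sqrt(2)*t/2) - 12)/(9*(t - 1)) is an antiderivative of f.
Check: d/dt[(18*(t - 1)*log(t) - 20*(t - 1)*log(t - 1) + (t - 1)*log(t**2 + 2) + 4*sqrt(2)*(t - 1)*atan(sqrt(2)*t/2) - 12)/(9*(t - 1))] = 4/(t**5 - 2*t**4 + 3*t**3 - 4*t**2 + 2*t) = f(t).
F(3) = -20*log(2)/9 - 2/3 + log(11)/9 + 4*sqrt(2)*atan(3*sqrt(2)/2)/9 + 2*log(3); F(2) = -4/3 + log(6)/9 + 4*sqrt(2)*atan(sqrt(2))/9 + 2*log(2).
Integral = F(3) - F(2) = -38*log(2)/9 - 4*sqrt(2)*atan(sqrt(2))/9 - log(6)/9 + log(11)/9 + 2/3 + 4*sqrt(2)*atan(3*sqrt(2)/2)/9 + 2*log(3).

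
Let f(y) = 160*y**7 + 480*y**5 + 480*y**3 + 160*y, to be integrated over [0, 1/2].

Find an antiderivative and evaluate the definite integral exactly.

Antiderivative: F(y) = 20*y**8 + 80*y**6 + 120*y**4 + 80*y**2; value = 1845/64

The substitution u = -2*y**2 - 2 works: f is exactly (dF/du)*(du/dy) for that inner function.
F(y) = 20*y**8 + 80*y**6 + 120*y**4 + 80*y**2 is an antiderivative of f.
Check: d/dy[20*y**8 + 80*y**6 + 120*y**4 + 80*y**2] = 160*y**7 + 480*y**5 + 480*y**3 + 160*y = f(y).
F(1/2) = 1845/64; F(0) = 0.
Integral = F(1/2) - F(0) = 1845/64.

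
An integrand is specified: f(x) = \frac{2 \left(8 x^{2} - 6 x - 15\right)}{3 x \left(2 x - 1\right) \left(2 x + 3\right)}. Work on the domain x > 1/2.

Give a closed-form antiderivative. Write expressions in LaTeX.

An antiderivative is F(x) = \frac{10 \log{\left(x \right)}}{3} - \frac{8 \log{\left(x - \frac{1}{2} \right)}}{3} + \frac{2 \log{\left(x + \frac{3}{2} \right)}}{3}.

Factor the denominator (3 x \left(2 x - 1\right) \left(2 x + 3\right)) and decompose: f = \frac{4}{3 \left(2 x + 3\right)} - \frac{16}{3 \left(2 x - 1\right)} + \frac{10}{3 x}; each piece integrates to a log, atan, or power term.
Check: d/dx[\frac{10 \log{\left(x \right)}}{3} - \frac{8 \log{\left(x - \frac{1}{2} \right)}}{3} + \frac{2 \log{\left(x + \frac{3}{2} \right)}}{3}] = \frac{16 x^{2} - 12 x - 30}{12 x^{3} + 12 x^{2} - 9 x}, which equals f(x).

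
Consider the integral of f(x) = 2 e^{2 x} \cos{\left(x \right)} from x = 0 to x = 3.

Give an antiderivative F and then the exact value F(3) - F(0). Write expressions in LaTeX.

Since d/dx undoes antidifferentiation here, F'(x) = f(x) is required of F(x).
F(x) = \frac{2 \left(\sin{\left(x \right)} + 2 \cos{\left(x \right)}\right) e^{2 x}}{5} is an antiderivative of f.
Check: d/dx[\frac{2 \left(\sin{\left(x \right)} + 2 \cos{\left(x \right)}\right) e^{2 x}}{5}] = 2 e^{2 x} \cos{\left(x \right)} = f(x).
F(3) = \frac{4 e^{6} \cos{\left(3 \right)}}{5} + \frac{2 e^{6} \sin{\left(3 \right)}}{5}; F(0) = \frac{4}{5}.
Integral = F(3) - F(0) = \frac{4 e^{6} \cos{\left(3 \right)}}{5} - \frac{4}{5} + \frac{2 e^{6} \sin{\left(3 \right)}}{5}.

Antiderivative: F(x) = \frac{2 \left(\sin{\left(x \right)} + 2 \cos{\left(x \right)}\right) e^{2 x}}{5}; value = \frac{4 e^{6} \cos{\left(3 \right)}}{5} - \frac{4}{5} + \frac{2 e^{6} \sin{\left(3 \right)}}{5}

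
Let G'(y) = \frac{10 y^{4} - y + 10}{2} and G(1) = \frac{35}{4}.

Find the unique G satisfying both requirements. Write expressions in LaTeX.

Recover the given G'(y) by differentiating a candidate G(y); any mismatch rules it out.
A general antiderivative is y^{5} - \frac{y^{2}}{4} + 5 y + 1 + C.
The condition gives C = \frac{35}{4} - (\frac{27}{4}) = 2.
So G(y) = \frac{4 y^{5} - y^{2} + 20 y + 12}{4}.
Check: d/dy[\frac{4 y^{5} - y^{2} + 20 y + 12}{4}] = 5 y^{4} - \frac{y}{2} + 5, which equals G'(y).

G(y) = \frac{4 y^{5} - y^{2} + 20 y + 12}{4}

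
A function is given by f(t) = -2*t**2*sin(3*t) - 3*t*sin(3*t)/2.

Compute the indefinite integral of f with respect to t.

F(t) = 2*t**2*cos(3*t)/3 - 4*t*sin(3*t)/9 + t*cos(3*t)/2 - sin(3*t)/6 - 4*cos(3*t)/27 + C

The integrand splits into summands that can be handled one at a time.
Check: d/dt[2*t**2*cos(3*t)/3 - 4*t*sin(3*t)/9 + t*cos(3*t)/2 - sin(3*t)/6 - 4*cos(3*t)/27] = -2*t**2*sin(3*t) - 3*t*sin(3*t)/2 = f(t).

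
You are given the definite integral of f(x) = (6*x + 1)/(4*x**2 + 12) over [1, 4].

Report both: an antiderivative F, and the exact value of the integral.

Antiderivative: F(x) = 3*log(x**2 + 3)/4 + sqrt(3)*atan(sqrt(3)*x/3)/12; value = -3*log(4)/4 - sqrt(3)*pi/72 + sqrt(3)*atan(4*sqrt(3)/3)/12 + 3*log(19)/4

For F(x) to be correct the identity F'(x) - f(x) = 0 must hold.
F(x) = 3*log(x**2 + 3)/4 + sqrt(3)*atan(sqrt(3)*x/3)/12 is an antiderivative of f.
Check: d/dx[3*log(x**2 + 3)/4 + sqrt(3)*atan(sqrt(3)*x/3)/12] = (6*x + 1)/(4*x**2 + 12) = f(x).
F(4) = sqrt(3)*atan(4*sqrt(3)/3)/12 + 3*log(19)/4; F(1) = sqrt(3)*pi/72 + 3*log(4)/4.
Integral = F(4) - F(1) = -3*log(4)/4 - sqrt(3)*pi/72 + sqrt(3)*atan(4*sqrt(3)/3)/12 + 3*log(19)/4.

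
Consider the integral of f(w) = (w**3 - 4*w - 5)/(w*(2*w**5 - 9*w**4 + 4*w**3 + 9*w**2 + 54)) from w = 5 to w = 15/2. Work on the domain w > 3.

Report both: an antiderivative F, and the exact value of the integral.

Factor the denominator (w*(w - 3)**2*(2*w + 3)*(w**2 + 2)) and decompose: f = (177*w - 580)/(4114*(w**2 + 2)) + 76/(4131*(2*w + 3)) + 1187/(29403*(w - 3)) + 10/(297*(w - 3)**2) - 5/(54*w); each piece integrates to a log, atan, or power term.
F(w) = (-185130*(w - 3)*log(w) + 80716*(w - 3)*log(w - 3) + 18392*(w - 3)*log(w + 3/2) + 43011*(w - 3)*log(w**2 + 2) - 140940*sqrt(2)*(w - 3)*atan(sqrt(2)*w/2) - 67320)/(1999404*(w - 3)) is an antiderivative of f.
Check: d/dw[(-185130*(w - 3)*log(w) + 80716*(w - 3)*log(w - 3) + 18392*(w - 3)*log(w + 3/2) + 43011*(w - 3)*log(w**2 + 2) - 140940*sqrt(2)*(w - 3)*atan(sqrt(2)*w/2) - 67320)/(1999404*(w - 3))] = (w**3 - 4*w - 5)/(2*w**6 - 9*w**5 + 4*w**4 + 9*w**3 + 54*w), which equals f(w).
F(15/2) = -5*log(15/2)/54 - 145*sqrt(2)*atan(15*sqrt(2)/4)/2057 - 20/2673 + 38*log(9)/4131 + 1187*log(9/2)/29403 + 177*log(233/4)/8228; F(5) = -5*log(5)/54 - 145*sqrt(2)*atan(5*sqrt(2)/2)/2057 - 5/297 + 38*log(13/2)/4131 + 1187*log(2)/29403 + 177*log(27)/8228.
Integral = F(15/2) - F(5) = -5*log(15/2)/54 - 145*sqrt(2)*atan(15*sqrt(2)/4)/2057 - 177*log(27)/8228 - 1187*log(2)/29403 - 38*log(13/2)/4131 + 25/2673 + 38*log(9)/4131 + 1187*log(9/2)/29403 + 177*log(233/4)/8228 + 145*sqrt(2)*atan(5*sqrt(2)/2)/2057 + 5*log(5)/54.

Antiderivative: F(w) = (-185130*(w - 3)*log(w) + 80716*(w - 3)*log(w - 3) + 18392*(w - 3)*log(w + 3/2) + 43011*(w - 3)*log(w**2 + 2) - 140940*sqrt(2)*(w - 3)*atan(sqrt(2)*w/2) - 67320)/(1999404*(w - 3)); value = -5*log(15/2)/54 - 145*sqrt(2)*atan(15*sqrt(2)/4)/2057 - 177*log(27)/8228 - 1187*log(2)/29403 - 38*log(13/2)/4131 + 25/2673 + 38*log(9)/4131 + 1187*log(9/2)/29403 + 177*log(233/4)/8228 + 145*sqrt(2)*atan(5*sqrt(2)/2)/2057 + 5*log(5)/54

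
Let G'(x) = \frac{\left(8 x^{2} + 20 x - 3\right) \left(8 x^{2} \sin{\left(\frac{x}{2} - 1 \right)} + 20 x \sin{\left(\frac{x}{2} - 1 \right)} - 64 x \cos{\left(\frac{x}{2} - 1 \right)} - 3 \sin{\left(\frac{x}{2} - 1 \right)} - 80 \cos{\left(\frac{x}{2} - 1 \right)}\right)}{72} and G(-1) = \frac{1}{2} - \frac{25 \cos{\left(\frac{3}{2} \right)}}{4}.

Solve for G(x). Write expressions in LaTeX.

G(x) = - \frac{16 x^{4} \cos{\left(\frac{x}{2} - 1 \right)}}{9} - \frac{80 x^{3} \cos{\left(\frac{x}{2} - 1 \right)}}{9} - \frac{88 x^{2} \cos{\left(\frac{x}{2} - 1 \right)}}{9} + \frac{10 x \cos{\left(\frac{x}{2} - 1 \right)}}{3} - \frac{\cos{\left(\frac{x}{2} - 1 \right)}}{4} + \frac{1}{2}

G'(x) has the shape u'v + uv' for u = - 4 \left(- \frac{2 x^{2}}{3} - \frac{5 x}{3} + \frac{1}{4}\right)^{2} and v = \cos{\left(\frac{x}{2} - 1 \right)} — it is the derivative of the product u*v.
A general antiderivative is - 4 \left(- \frac{2 x^{2}}{3} - \frac{5 x}{3} + \frac{1}{4}\right)^{2} \cos{\left(\frac{x}{2} - 1 \right)} + C.
The condition gives C = \frac{1}{2} - \frac{25 \cos{\left(\frac{3}{2} \right)}}{4} - (- \frac{25 \cos{\left(\frac{3}{2} \right)}}{4}) = \frac{1}{2}.
So G(x) = - \frac{16 x^{4} \cos{\left(\frac{x}{2} - 1 \right)}}{9} - \frac{80 x^{3} \cos{\left(\frac{x}{2} - 1 \right)}}{9} - \frac{88 x^{2} \cos{\left(\frac{x}{2} - 1 \right)}}{9} + \frac{10 x \cos{\left(\frac{x}{2} - 1 \right)}}{3} - \frac{\cos{\left(\frac{x}{2} - 1 \right)}}{4} + \frac{1}{2}.
Check: d/dx[- \frac{16 x^{4} \cos{\left(\frac{x}{2} - 1 \right)}}{9} - \frac{80 x^{3} \cos{\left(\frac{x}{2} - 1 \right)}}{9} - \frac{88 x^{2} \cos{\left(\frac{x}{2} - 1 \right)}}{9} + \frac{10 x \cos{\left(\frac{x}{2} - 1 \right)}}{3} - \frac{\cos{\left(\frac{x}{2} - 1 \right)}}{4} + \frac{1}{2}] = \frac{8 x^{4} \sin{\left(\frac{x}{2} - 1 \right)}}{9} + \frac{40 x^{3} \sin{\left(\frac{x}{2} - 1 \right)}}{9} - \frac{64 x^{3} \cos{\left(\frac{x}{2} - 1 \right)}}{9} + \frac{44 x^{2} \sin{\left(\frac{x}{2} - 1 \right)}}{9} - \frac{80 x^{2} \cos{\left(\frac{x}{2} - 1 \right)}}{3} - \frac{5 x \sin{\left(\frac{x}{2} - 1 \right)}}{3} - \frac{176 x \cos{\left(\frac{x}{2} - 1 \right)}}{9} + \frac{\sin{\left(\frac{x}{2} - 1 \right)}}{8} + \frac{10 \cos{\left(\frac{x}{2} - 1 \right)}}{3}, which equals G'(x).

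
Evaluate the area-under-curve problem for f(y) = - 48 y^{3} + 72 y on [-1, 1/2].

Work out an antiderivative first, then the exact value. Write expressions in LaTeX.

f matches the chain-rule pattern g'(h)*h' with inner function h(y) = 3 - 2 y^{2}; substituting u = h(y) collapses the integral.
F(y) = - 3 \left(2 y^{2} - 3\right)^{2} is an antiderivative of f.
Check: d/dy[- 3 \left(2 y^{2} - 3\right)^{2}] = - 48 y^{3} + 72 y = f(y).
F(1/2) = - \frac{75}{4}; F(-1) = -3.
Integral = F(1/2) - F(-1) = - \frac{63}{4}.

Antiderivative: F(y) = - 3 \left(2 y^{2} - 3\right)^{2}; value = - \frac{63}{4}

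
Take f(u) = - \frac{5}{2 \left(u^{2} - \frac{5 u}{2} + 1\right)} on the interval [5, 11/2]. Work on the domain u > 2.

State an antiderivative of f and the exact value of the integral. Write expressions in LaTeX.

Antiderivative: F(u) = - \frac{5 \log{\left(u - 2 \right)}}{3} + \frac{5 \log{\left(u - \frac{1}{2} \right)}}{3}; value = - \frac{5 \log{\left(\frac{9}{2} \right)}}{3} - \frac{5 \log{\left(\frac{7}{2} \right)}}{3} + \frac{5 \log{\left(3 \right)}}{3} + \frac{5 \log{\left(5 \right)}}{3}

The denominator factors as \left(u - 2\right) \left(2 u - 1\right); partial fractions split f into directly integrable pieces: \frac{10}{3 \left(2 u - 1\right)} - \frac{5}{3 \left(u - 2\right)}.
F(u) = - \frac{5 \log{\left(u - 2 \right)}}{3} + \frac{5 \log{\left(u - \frac{1}{2} \right)}}{3} is an antiderivative of f.
Check: d/du[- \frac{5 \log{\left(u - 2 \right)}}{3} + \frac{5 \log{\left(u - \frac{1}{2} \right)}}{3}] = - \frac{5}{2 u^{2} - 5 u + 2}, which equals f(u).
F(11/2) = - \frac{5 \log{\left(\frac{7}{2} \right)}}{3} + \frac{5 \log{\left(5 \right)}}{3}; F(5) = - \frac{5 \log{\left(3 \right)}}{3} + \frac{5 \log{\left(\frac{9}{2} \right)}}{3}.
Integral = F(11/2) - F(5) = - \frac{5 \log{\left(\frac{9}{2} \right)}}{3} - \frac{5 \log{\left(\frac{7}{2} \right)}}{3} + \frac{5 \log{\left(3 \right)}}{3} + \frac{5 \log{\left(5 \right)}}{3}.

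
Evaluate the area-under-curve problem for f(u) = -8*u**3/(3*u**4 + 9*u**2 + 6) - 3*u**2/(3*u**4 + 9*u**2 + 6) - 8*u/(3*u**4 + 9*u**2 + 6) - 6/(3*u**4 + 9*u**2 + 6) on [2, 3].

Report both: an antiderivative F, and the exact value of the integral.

The integrand splits into summands that can be handled one at a time.
F(u) = -4*log(u**2 + 2)/3 - atan(u) is an antiderivative of f.
Check: d/du[-4*log(u**2 + 2)/3 - atan(u)] = (-8*u**3 - 3*u**2 - 8*u - 6)/(3*u**4 + 9*u**2 + 6), which equals f(u).
F(3) = -4*log(11)/3 - atan(3); F(2) = -4*log(6)/3 - atan(2).
Integral = F(3) - F(2) = -4*log(11)/3 - atan(3) + atan(2) + 4*log(6)/3.

Antiderivative: F(u) = -4*log(u**2 + 2)/3 - atan(u); value = -4*log(11)/3 - atan(3) + atan(2) + 4*log(6)/3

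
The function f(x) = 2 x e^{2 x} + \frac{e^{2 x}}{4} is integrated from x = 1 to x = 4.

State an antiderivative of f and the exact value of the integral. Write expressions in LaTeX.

Recognize the product-rule pattern: f = u'v + uv' with u = x - \frac{3}{8}, v = e^{2 x}, so integration by parts undoes it.
F(x) = x e^{2 x} - \frac{3 e^{2 x}}{8} is an antiderivative of f.
Check: d/dx[x e^{2 x} - \frac{3 e^{2 x}}{8}] = 2 x e^{2 x} + \frac{e^{2 x}}{4} = f(x).
F(4) = \frac{29 e^{8}}{8}; F(1) = \frac{5 e^{2}}{8}.
Integral = F(4) - F(1) = - \frac{5 e^{2}}{8} + \frac{29 e^{8}}{8}.

Antiderivative: F(x) = x e^{2 x} - \frac{3 e^{2 x}}{8}; value = - \frac{5 e^{2}}{8} + \frac{29 e^{8}}{8}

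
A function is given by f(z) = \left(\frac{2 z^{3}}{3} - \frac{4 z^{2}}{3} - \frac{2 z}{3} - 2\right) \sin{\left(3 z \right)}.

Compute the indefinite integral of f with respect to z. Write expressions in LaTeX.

F(z) = - \frac{2 \left(9 z^{3} \cos{\left(3 z \right)} - 9 z^{2} \sin{\left(3 z \right)} - 18 z^{2} \cos{\left(3 z \right)} + 12 z \sin{\left(3 z \right)} - 15 z \cos{\left(3 z \right)} + 5 \sin{\left(3 z \right)} - 23 \cos{\left(3 z \right)}\right)}{81} + C

Whatever form F(z) takes, F'(z) = f(z) is non-negotiable.
Check: d/dz[- \frac{2 \left(9 z^{3} \cos{\left(3 z \right)} - 9 z^{2} \sin{\left(3 z \right)} - 18 z^{2} \cos{\left(3 z \right)} + 12 z \sin{\left(3 z \right)} - 15 z \cos{\left(3 z \right)} + 5 \sin{\left(3 z \right)} - 23 \cos{\left(3 z \right)}\right)}{81}] = \frac{2 z^{3} \sin{\left(3 z \right)}}{3} - \frac{4 z^{2} \sin{\left(3 z \right)}}{3} - \frac{2 z \sin{\left(3 z \right)}}{3} - 2 \sin{\left(3 z \right)}, which equals f(z).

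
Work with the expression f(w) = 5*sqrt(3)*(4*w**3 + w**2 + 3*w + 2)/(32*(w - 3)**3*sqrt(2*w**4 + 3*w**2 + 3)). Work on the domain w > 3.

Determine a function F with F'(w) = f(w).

Recognize the product-rule pattern: f = u'v + uv' with u = -5/(8*(2*w - 6)**2), v = sqrt(2*w**4/3 + w**2 + 1), so integration by parts undoes it.
Check: d/dw[-5*sqrt(3)*sqrt(2*w**4 + 3*w**2 + 3)/(96*(w - 3)**2)] = (20*sqrt(3)*w**3 + 5*sqrt(3)*w**2 + 15*sqrt(3)*w + 10*sqrt(3))/(32*w**3*sqrt(2*w**4 + 3*w**2 + 3) - 288*w**2*sqrt(2*w**4 + 3*w**2 + 3) + 864*w*sqrt(2*w**4 + 3*w**2 + 3) - 864*sqrt(2*w**4 + 3*w**2 + 3)), which equals f(w).

An antiderivative is F(w) = -5*sqrt(3)*sqrt(2*w**4 + 3*w**2 + 3)/(96*(w - 3)**2).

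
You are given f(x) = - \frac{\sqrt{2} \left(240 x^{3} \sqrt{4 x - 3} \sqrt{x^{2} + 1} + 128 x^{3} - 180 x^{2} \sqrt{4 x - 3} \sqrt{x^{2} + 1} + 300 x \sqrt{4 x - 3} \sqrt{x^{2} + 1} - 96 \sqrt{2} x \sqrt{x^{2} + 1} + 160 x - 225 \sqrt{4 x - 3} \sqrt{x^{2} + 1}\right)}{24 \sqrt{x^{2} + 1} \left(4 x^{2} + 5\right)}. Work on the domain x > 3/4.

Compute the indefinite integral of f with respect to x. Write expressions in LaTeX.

Recover f(x) by differentiating a candidate F(x); any mismatch rules it out.
Check: d/dx[\frac{\sqrt{2} \left(- 48 x^{2} \sqrt{4 x - 3} + 72 x \sqrt{4 x - 3} - 27 \sqrt{4 x - 3} - 64 \sqrt{x^{2} + 1} + 24 \sqrt{2} \log{\left(2 x^{2} + \frac{5}{2} \right)}\right)}{48}] = \frac{- 960 \sqrt{2} x^{4} \sqrt{x^{2} + 1} - 128 \sqrt{2} x^{3} \sqrt{4 x - 3} + 1440 \sqrt{2} x^{3} \sqrt{x^{2} + 1} - 1740 \sqrt{2} x^{2} \sqrt{x^{2} + 1} + 192 x \sqrt{4 x - 3} \sqrt{x^{2} + 1} - 160 \sqrt{2} x \sqrt{4 x - 3} + 1800 \sqrt{2} x \sqrt{x^{2} + 1} - 675 \sqrt{2} \sqrt{x^{2} + 1}}{96 x^{2} \sqrt{4 x - 3} \sqrt{x^{2} + 1} + 120 \sqrt{4 x - 3} \sqrt{x^{2} + 1}}, which equals f(x).

F(x) = \frac{\sqrt{2} \left(- 48 x^{2} \sqrt{4 x - 3} + 72 x \sqrt{4 x - 3} - 27 \sqrt{4 x - 3} - 64 \sqrt{x^{2} + 1} + 24 \sqrt{2} \log{\left(2 x^{2} + \frac{5}{2} \right)}\right)}{48} + C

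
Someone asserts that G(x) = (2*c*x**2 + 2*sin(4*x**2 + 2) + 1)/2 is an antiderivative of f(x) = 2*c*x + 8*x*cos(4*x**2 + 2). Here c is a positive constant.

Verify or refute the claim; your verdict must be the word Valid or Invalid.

d/dx[G] = 2*c*x + 8*x*cos(4*x**2 + 2)
This equals f(x) exactly, so the claim holds.

Valid - differentiating G returns exactly f.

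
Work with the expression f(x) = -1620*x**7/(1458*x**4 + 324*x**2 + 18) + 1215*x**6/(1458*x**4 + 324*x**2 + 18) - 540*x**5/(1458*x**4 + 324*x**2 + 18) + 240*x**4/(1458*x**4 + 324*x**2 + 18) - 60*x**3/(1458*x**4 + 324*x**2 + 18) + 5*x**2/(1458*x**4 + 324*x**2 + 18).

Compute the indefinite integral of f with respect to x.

F(x) = -5*x**3*(3*x - 1)**3/(54*(9*x**2 + 1)) + C

Recognize the product-rule pattern: f = u'v + uv' with u = 5/(6*(3*x**2 + 1/3)), v = (-x**2 + x/3)**3, so integration by parts undoes it.
Check: d/dx[-5*x**3*(3*x - 1)**3/(54*(9*x**2 + 1))] = (-1620*x**7 + 1215*x**6 - 540*x**5 + 240*x**4 - 60*x**3 + 5*x**2)/(1458*x**4 + 324*x**2 + 18), which equals f(x).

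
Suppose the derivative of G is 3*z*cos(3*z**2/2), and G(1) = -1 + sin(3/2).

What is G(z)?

G'(z) matches the chain-rule pattern g'(h)*h' with inner function h(z) = 3*z**2/2; substituting u = h(z) collapses the integral.
A general antiderivative is sin(3*z**2/2) + C.
The condition gives C = -1 + sin(3/2) - (sin(3/2)) = -1.
So G(z) = sin(3*z**2/2) - 1.
Check: d/dz[sin(3*z**2/2) - 1] = 3*z*cos(3*z**2/2) = G'(z).

G(z) = sin(3*z**2/2) - 1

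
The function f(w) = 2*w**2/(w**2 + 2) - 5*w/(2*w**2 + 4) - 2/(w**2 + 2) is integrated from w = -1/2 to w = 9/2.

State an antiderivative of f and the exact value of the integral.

Integrate term by term and add the pieces.
F(w) = (8*w - 5*log(w**2 + 2) - 12*sqrt(2)*atan(sqrt(2)*w/2))/4 is an antiderivative of f.
Check: d/dw[(8*w - 5*log(w**2 + 2) - 12*sqrt(2)*atan(sqrt(2)*w/2))/4] = (4*w**2 - 5*w - 4)/(2*w**2 + 4), which equals f(w).
F(9/2) = -3*sqrt(2)*atan(9*sqrt(2)/4) - 5*log(89/4)/4 + 9; F(-1/2) = -5*log(9/4)/4 - 1 + 3*sqrt(2)*atan(sqrt(2)/4).
Integral = F(9/2) - F(-1/2) = -3*sqrt(2)*atan(9*sqrt(2)/4) - 5*log(89/4)/4 - 3*sqrt(2)*atan(sqrt(2)/4) + 5*log(9/4)/4 + 10.

Antiderivative: F(w) = (8*w - 5*log(w**2 + 2) - 12*sqrt(2)*atan(sqrt(2)*w/2))/4; value = -3*sqrt(2)*atan(9*sqrt(2)/4) - 5*log(89/4)/4 - 3*sqrt(2)*atan(sqrt(2)/4) + 5*log(9/4)/4 + 10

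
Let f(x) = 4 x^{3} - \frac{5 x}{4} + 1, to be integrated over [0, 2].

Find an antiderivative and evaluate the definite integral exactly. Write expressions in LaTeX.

Antiderivative: F(x) = x^{4} - \frac{5 x^{2}}{8} + x; value = \frac{31}{2}

Integrate term by term and add the pieces.
F(x) = x^{4} - \frac{5 x^{2}}{8} + x is an antiderivative of f.
Check: d/dx[x^{4} - \frac{5 x^{2}}{8} + x] = 4 x^{3} - \frac{5 x}{4} + 1 = f(x).
F(2) = \frac{31}{2}; F(0) = 0.
Integral = F(2) - F(0) = \frac{31}{2}.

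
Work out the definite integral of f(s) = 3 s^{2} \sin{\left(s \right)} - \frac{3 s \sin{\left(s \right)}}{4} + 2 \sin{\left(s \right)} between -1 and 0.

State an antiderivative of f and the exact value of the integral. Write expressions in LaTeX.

The integrand splits into summands that can be handled one at a time.
F(s) = - 3 s^{2} \cos{\left(s \right)} + 6 s \sin{\left(s \right)} + \frac{3 s \cos{\left(s \right)}}{4} - \frac{3 \sin{\left(s \right)}}{4} + 4 \cos{\left(s \right)} is an antiderivative of f.
Check: d/ds[- 3 s^{2} \cos{\left(s \right)} + 6 s \sin{\left(s \right)} + \frac{3 s \cos{\left(s \right)}}{4} - \frac{3 \sin{\left(s \right)}}{4} + 4 \cos{\left(s \right)}] = 3 s^{2} \sin{\left(s \right)} - \frac{3 s \sin{\left(s \right)}}{4} + 2 \sin{\left(s \right)} = f(s).
F(0) = 4; F(-1) = \frac{\cos{\left(1 \right)}}{4} + \frac{27 \sin{\left(1 \right)}}{4}.
Integral = F(0) - F(-1) = - \frac{27 \sin{\left(1 \right)}}{4} - \frac{\cos{\left(1 \right)}}{4} + 4.

Antiderivative: F(s) = - 3 s^{2} \cos{\left(s \right)} + 6 s \sin{\left(s \right)} + \frac{3 s \cos{\left(s \right)}}{4} - \frac{3 \sin{\left(s \right)}}{4} + 4 \cos{\left(s \right)}; value = - \frac{27 \sin{\left(1 \right)}}{4} - \frac{\cos{\left(1 \right)}}{4} + 4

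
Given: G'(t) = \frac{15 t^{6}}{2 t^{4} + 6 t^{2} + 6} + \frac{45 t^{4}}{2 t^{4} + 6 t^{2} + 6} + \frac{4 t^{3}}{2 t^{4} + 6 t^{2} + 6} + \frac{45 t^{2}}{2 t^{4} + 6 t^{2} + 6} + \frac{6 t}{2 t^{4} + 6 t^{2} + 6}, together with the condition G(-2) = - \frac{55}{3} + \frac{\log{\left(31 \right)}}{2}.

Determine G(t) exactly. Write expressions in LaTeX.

G(t) = \frac{5 t^{3}}{2} + \frac{\log{\left(t^{4} + 3 t^{2} + 3 \right)}}{2} + \frac{5}{3}

The integrand splits into summands that can be handled one at a time.
A general antiderivative is \frac{5 t^{3}}{2} + \frac{\log{\left(t^{4} + 3 t^{2} + 3 \right)}}{2} - \frac{1}{3} + C.
The condition gives C = - \frac{55}{3} + \frac{\log{\left(31 \right)}}{2} - (- \frac{61}{3} + \frac{\log{\left(31 \right)}}{2}) = 2.
So G(t) = \frac{5 t^{3}}{2} + \frac{\log{\left(t^{4} + 3 t^{2} + 3 \right)}}{2} + \frac{5}{3}.
Check: d/dt[\frac{5 t^{3}}{2} + \frac{\log{\left(t^{4} + 3 t^{2} + 3 \right)}}{2} + \frac{5}{3}] = \frac{15 t^{6} + 45 t^{4} + 4 t^{3} + 45 t^{2} + 6 t}{2 t^{4} + 6 t^{2} + 6}, which equals G'(t).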